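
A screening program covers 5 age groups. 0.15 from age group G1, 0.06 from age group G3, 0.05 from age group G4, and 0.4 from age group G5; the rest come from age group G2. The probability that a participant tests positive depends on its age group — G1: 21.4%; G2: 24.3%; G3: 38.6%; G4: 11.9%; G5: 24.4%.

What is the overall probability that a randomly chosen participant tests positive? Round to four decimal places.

P(G2) = 1 − (0.15 + 0.06 + 0.05 + 0.4) = 0.34.
Summing over the partition,
P(T) = P(T|G1)·P(G1) + P(T|G2)·P(G2) + P(T|G3)·P(G3) + P(T|G4)·P(G4) + P(T|G5)·P(G5)
      = 0.214·0.15 + 0.243·0.34 + 0.386·0.06 + 0.119·0.05 + 0.244·0.4
      = 0.0321 + 0.08262 + 0.02316 + 0.00595 + 0.0976 = 0.24143

0.2414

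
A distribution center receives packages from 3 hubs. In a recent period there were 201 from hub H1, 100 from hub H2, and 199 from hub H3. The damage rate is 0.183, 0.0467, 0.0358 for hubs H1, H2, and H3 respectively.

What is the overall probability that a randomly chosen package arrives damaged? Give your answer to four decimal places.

0.0972

Total: 201 + 100 + 199 = 500.
P(H1) = 201/500 = 0.402. P(H2) = 100/500 = 0.2. P(H3) = 199/500 = 0.398.
Using total probability over the partition,
P(D) = P(D|H1)·P(H1) + P(D|H2)·P(H2) + P(D|H3)·P(H3)
      = 0.183·0.402 + 0.0467·0.2 + 0.0358·0.398
      = 0.073566 + 0.00934 + 0.0142484 = 0.0971544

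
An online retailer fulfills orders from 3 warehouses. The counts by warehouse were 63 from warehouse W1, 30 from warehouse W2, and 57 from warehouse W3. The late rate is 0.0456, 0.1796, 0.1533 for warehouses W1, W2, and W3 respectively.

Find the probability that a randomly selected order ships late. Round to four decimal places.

Total: 63 + 30 + 57 = 150.
P(W1) = 63/150 = 0.42. P(W2) = 30/150 = 0.2. P(W3) = 57/150 = 0.38.
Using total probability over the partition,
P(L) = P(L|W1)·P(W1) + P(L|W2)·P(W2) + P(L|W3)·P(W3)
      = 0.0456·0.42 + 0.1796·0.2 + 0.1533·0.38
      = 0.019152 + 0.03592 + 0.058254 = 0.113326

0.1133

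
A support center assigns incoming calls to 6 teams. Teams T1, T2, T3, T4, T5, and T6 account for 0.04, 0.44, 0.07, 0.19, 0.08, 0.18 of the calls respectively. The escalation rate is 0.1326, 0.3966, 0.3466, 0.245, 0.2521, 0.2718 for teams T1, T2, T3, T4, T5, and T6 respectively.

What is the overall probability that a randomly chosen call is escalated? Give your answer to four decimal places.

P(E) = P(E|T1)·P(T1) + P(E|T2)·P(T2) + P(E|T3)·P(T3) + P(E|T4)·P(T4) + P(E|T5)·P(T5) + P(E|T6)·P(T6)
      = 0.1326·0.04 + 0.3966·0.44 + 0.3466·0.07 + 0.245·0.19 + 0.2521·0.08 + 0.2718·0.18
      = 0.005304 + 0.174504 + 0.024262 + 0.04655 + 0.020168 + 0.048924 = 0.319712

P(E) ≈ 0.3197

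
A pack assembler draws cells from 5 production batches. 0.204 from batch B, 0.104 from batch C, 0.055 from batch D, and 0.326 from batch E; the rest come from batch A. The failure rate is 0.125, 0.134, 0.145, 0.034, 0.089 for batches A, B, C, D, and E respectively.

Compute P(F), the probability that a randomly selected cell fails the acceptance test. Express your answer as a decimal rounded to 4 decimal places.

P(A) = 1 − (0.204 + 0.104 + 0.055 + 0.326) = 0.311.
By the law of total probability,
P(F) = P(F|A)·P(A) + P(F|B)·P(B) + P(F|C)·P(C) + P(F|D)·P(D) + P(F|E)·P(E)
      = 0.125·0.311 + 0.134·0.204 + 0.145·0.104 + 0.034·0.055 + 0.089·0.326
      = 0.038875 + 0.027336 + 0.01508 + 0.00187 + 0.029014 = 0.112175

0.1122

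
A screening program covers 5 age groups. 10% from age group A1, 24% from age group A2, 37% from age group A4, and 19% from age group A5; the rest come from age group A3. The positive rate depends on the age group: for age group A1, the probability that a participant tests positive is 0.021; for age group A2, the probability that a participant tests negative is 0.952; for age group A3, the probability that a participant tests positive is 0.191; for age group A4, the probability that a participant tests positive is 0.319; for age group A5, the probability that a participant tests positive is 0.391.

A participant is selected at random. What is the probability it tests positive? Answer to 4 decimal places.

P(A3) = 1 − (0.1 + 0.24 + 0.37 + 0.19) = 0.1.
P(T|A2) = 1 − 0.952 = 0.048.
Using total probability over the partition,
P(T) = P(T|A1)·P(A1) + P(T|A2)·P(A2) + P(T|A3)·P(A3) + P(T|A4)·P(A4) + P(T|A5)·P(A5)
      = 0.021·0.1 + 0.048·0.24 + 0.191·0.1 + 0.319·0.37 + 0.391·0.19
      = 0.0021 + 0.01152 + 0.0191 + 0.11803 + 0.07429 = 0.22504

P(T) ≈ 0.2250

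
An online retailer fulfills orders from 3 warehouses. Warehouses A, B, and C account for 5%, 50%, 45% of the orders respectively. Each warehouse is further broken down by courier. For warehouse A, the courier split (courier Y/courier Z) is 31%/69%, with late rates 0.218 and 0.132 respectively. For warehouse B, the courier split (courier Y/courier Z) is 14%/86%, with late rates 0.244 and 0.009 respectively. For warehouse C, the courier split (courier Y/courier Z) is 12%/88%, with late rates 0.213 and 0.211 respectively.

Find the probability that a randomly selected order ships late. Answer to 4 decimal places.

P(L|A) = 0.31·0.218 + 0.69·0.132 = 0.06758 + 0.09108 = 0.15866
P(L|B) = 0.14·0.244 + 0.86·0.009 = 0.03416 + 0.00774 = 0.0419
P(L|C) = 0.12·0.213 + 0.88·0.211 = 0.02556 + 0.18568 = 0.21124
Then overall,
P(L) = 0.05·0.15866 + 0.5·0.0419 + 0.45·0.21124
      = 0.007933 + 0.02095 + 0.095058 = 0.123941

P(L) ≈ 0.1239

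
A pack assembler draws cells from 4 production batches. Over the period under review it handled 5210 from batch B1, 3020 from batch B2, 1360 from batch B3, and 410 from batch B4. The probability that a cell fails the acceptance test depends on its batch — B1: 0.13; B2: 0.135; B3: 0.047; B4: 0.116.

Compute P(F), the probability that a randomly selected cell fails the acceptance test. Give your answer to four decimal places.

0.1196

Total: 5210 + 3020 + 1360 + 410 = 10000.
P(B1) = 5210/10000 = 0.521. P(B2) = 3020/10000 = 0.302. P(B3) = 1360/10000 = 0.136. P(B4) = 410/10000 = 0.041.
P(F) = P(F|B1)·P(B1) + P(F|B2)·P(B2) + P(F|B3)·P(B3) + P(F|B4)·P(B4)
      = 0.13·0.521 + 0.135·0.302 + 0.047·0.136 + 0.116·0.041
      = 0.06773 + 0.04077 + 0.006392 + 0.004756 = 0.119648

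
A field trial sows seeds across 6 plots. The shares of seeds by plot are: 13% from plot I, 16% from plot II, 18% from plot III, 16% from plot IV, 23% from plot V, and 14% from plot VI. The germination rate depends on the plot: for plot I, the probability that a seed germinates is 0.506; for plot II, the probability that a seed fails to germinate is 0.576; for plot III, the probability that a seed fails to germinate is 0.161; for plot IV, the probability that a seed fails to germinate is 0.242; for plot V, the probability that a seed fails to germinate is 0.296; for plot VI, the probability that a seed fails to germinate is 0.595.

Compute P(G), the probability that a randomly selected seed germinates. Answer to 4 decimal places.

0.6245

P(G|II) = 1 − 0.576 = 0.424.
P(G|III) = 1 − 0.161 = 0.839.
P(G|IV) = 1 − 0.242 = 0.758.
P(G|V) = 1 − 0.296 = 0.704.
P(G|VI) = 1 − 0.595 = 0.405.
Using total probability over the partition,
P(G) = P(G|I)·P(I) + P(G|II)·P(II) + P(G|III)·P(III) + P(G|IV)·P(IV) + P(G|V)·P(V) + P(G|VI)·P(VI)
      = 0.506·0.13 + 0.424·0.16 + 0.839·0.18 + 0.758·0.16 + 0.704·0.23 + 0.405·0.14
      = 0.06578 + 0.06784 + 0.15102 + 0.12128 + 0.16192 + 0.0567 = 0.62454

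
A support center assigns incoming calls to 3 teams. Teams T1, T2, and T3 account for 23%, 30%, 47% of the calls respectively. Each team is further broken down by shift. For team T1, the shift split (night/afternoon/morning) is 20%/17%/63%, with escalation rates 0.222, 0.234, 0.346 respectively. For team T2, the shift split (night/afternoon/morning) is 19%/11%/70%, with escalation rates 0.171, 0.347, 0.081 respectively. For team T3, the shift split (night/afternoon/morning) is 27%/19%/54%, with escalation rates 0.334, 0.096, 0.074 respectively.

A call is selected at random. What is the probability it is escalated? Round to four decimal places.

P(E) ≈ 0.1774

P(E|T1) = 0.2·0.222 + 0.17·0.234 + 0.63·0.346 = 0.0444 + 0.03978 + 0.21798 = 0.30216
P(E|T2) = 0.19·0.171 + 0.11·0.347 + 0.7·0.081 = 0.03249 + 0.03817 + 0.0567 = 0.12736
P(E|T3) = 0.27·0.334 + 0.19·0.096 + 0.54·0.074 = 0.09018 + 0.01824 + 0.03996 = 0.14838
Then overall,
P(E) = 0.23·0.30216 + 0.3·0.12736 + 0.47·0.14838
      = 0.0694968 + 0.038208 + 0.0697386 = 0.1774434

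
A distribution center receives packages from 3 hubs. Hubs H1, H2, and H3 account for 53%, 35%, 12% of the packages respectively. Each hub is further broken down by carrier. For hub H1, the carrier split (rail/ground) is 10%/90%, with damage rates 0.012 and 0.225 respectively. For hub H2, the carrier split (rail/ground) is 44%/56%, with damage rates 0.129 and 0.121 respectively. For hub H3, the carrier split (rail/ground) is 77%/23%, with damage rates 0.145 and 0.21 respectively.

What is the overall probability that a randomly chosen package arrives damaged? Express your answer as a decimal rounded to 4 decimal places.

0.1707

P(D|H1) = 0.1·0.012 + 0.9·0.225 = 0.0012 + 0.2025 = 0.2037
P(D|H2) = 0.44·0.129 + 0.56·0.121 = 0.05676 + 0.06776 = 0.12452
P(D|H3) = 0.77·0.145 + 0.23·0.21 = 0.11165 + 0.0483 = 0.15995
By total probability over the outer partition,
P(D) = 0.53·0.2037 + 0.35·0.12452 + 0.12·0.15995
      = 0.107961 + 0.043582 + 0.019194 = 0.170737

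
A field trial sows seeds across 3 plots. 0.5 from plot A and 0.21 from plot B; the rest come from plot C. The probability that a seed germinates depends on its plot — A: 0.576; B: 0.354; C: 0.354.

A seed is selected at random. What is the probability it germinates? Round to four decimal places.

P(G) ≈ 0.4650

P(C) = 1 − (0.5 + 0.21) = 0.29.
P(G) = P(G|A)·P(A) + P(G|B)·P(B) + P(G|C)·P(C)
      = 0.576·0.5 + 0.354·0.21 + 0.354·0.29
      = 0.288 + 0.07434 + 0.10266 = 0.465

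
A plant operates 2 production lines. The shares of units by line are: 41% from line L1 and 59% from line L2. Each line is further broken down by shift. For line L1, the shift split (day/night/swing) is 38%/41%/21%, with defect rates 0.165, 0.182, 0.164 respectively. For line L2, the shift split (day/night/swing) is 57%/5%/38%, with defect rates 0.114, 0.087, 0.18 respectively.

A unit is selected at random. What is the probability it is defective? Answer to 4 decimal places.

P(D) ≈ 0.1517

P(D|L1) = 0.38·0.165 + 0.41·0.182 + 0.21·0.164 = 0.0627 + 0.07462 + 0.03444 = 0.17176
P(D|L2) = 0.57·0.114 + 0.05·0.087 + 0.38·0.18 = 0.06498 + 0.00435 + 0.0684 = 0.13773
Then overall,
P(D) = 0.41·0.17176 + 0.59·0.13773
      = 0.0704216 + 0.0812607 = 0.1516823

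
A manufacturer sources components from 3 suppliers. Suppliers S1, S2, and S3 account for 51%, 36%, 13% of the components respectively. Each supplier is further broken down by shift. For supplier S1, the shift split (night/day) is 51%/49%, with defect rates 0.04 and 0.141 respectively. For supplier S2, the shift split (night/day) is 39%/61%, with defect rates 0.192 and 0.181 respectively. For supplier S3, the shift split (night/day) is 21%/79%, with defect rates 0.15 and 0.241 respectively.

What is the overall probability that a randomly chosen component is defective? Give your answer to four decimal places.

P(D|S1) = 0.51·0.04 + 0.49·0.141 = 0.0204 + 0.06909 = 0.08949
P(D|S2) = 0.39·0.192 + 0.61·0.181 = 0.07488 + 0.11041 = 0.18529
P(D|S3) = 0.21·0.15 + 0.79·0.241 = 0.0315 + 0.19039 = 0.22189
Then overall,
P(D) = 0.51·0.08949 + 0.36·0.18529 + 0.13·0.22189
      = 0.0456399 + 0.0667044 + 0.0288457 = 0.14119

P(D) ≈ 0.1412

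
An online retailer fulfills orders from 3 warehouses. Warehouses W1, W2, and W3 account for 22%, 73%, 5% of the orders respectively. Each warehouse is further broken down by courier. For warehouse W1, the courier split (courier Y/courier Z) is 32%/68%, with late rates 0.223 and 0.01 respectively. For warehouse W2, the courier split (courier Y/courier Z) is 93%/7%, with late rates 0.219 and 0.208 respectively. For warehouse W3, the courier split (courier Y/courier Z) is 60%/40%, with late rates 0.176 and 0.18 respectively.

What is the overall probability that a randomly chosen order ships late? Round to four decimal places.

P(L|W1) = 0.32·0.223 + 0.68·0.01 = 0.07136 + 0.0068 = 0.07816
P(L|W2) = 0.93·0.219 + 0.07·0.208 = 0.20367 + 0.01456 = 0.21823
P(L|W3) = 0.6·0.176 + 0.4·0.18 = 0.1056 + 0.072 = 0.1776
Then overall,
P(L) = 0.22·0.07816 + 0.73·0.21823 + 0.05·0.1776
      = 0.0171952 + 0.1593079 + 0.00888 = 0.1853831

0.1854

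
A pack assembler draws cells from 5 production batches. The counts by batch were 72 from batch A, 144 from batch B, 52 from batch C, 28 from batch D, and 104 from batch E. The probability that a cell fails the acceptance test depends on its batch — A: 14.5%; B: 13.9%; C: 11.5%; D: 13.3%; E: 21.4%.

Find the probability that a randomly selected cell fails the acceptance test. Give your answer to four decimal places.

Total: 72 + 144 + 52 + 28 + 104 = 400.
P(A) = 72/400 = 0.18. P(B) = 144/400 = 0.36. P(C) = 52/400 = 0.13. P(D) = 28/400 = 0.07. P(E) = 104/400 = 0.26.
P(F) = P(F|A)·P(A) + P(F|B)·P(B) + P(F|C)·P(C) + P(F|D)·P(D) + P(F|E)·P(E)
      = 0.145·0.18 + 0.139·0.36 + 0.115·0.13 + 0.133·0.07 + 0.214·0.26
      = 0.0261 + 0.05004 + 0.01495 + 0.00931 + 0.05564 = 0.15604

0.1560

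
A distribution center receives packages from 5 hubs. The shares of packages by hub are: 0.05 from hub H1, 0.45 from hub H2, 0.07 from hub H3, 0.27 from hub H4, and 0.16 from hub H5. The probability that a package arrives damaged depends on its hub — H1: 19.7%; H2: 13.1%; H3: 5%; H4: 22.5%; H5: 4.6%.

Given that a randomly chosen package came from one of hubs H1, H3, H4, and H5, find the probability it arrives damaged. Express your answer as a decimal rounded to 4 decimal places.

Let S = {H1, H3, H4, H5}.
P(S) = 0.05 + 0.07 + 0.27 + 0.16 = 0.55.
P(D ∩ S) = 0.197·0.05 + 0.05·0.07 + 0.225·0.27 + 0.046·0.16 = 0.00985 + 0.0035 + 0.06075 + 0.00736 = 0.08146.
P(D | S) = 0.08146 / 0.55 = 0.148109…

0.1481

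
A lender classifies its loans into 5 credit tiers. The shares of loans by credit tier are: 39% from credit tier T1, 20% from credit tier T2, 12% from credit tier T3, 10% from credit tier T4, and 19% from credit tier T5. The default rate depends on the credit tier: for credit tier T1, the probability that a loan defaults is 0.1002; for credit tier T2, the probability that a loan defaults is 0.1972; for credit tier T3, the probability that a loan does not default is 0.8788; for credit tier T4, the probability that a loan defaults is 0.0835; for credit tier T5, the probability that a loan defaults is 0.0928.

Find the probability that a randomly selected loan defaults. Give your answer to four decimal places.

P(D) ≈ 0.1190

P(D|T3) = 1 − 0.8788 = 0.1212.
By the law of total probability,
P(D) = P(D|T1)·P(T1) + P(D|T2)·P(T2) + P(D|T3)·P(T3) + P(D|T4)·P(T4) + P(D|T5)·P(T5)
      = 0.1002·0.39 + 0.1972·0.2 + 0.1212·0.12 + 0.0835·0.1 + 0.0928·0.19
      = 0.039078 + 0.03944 + 0.014544 + 0.00835 + 0.017632 = 0.119044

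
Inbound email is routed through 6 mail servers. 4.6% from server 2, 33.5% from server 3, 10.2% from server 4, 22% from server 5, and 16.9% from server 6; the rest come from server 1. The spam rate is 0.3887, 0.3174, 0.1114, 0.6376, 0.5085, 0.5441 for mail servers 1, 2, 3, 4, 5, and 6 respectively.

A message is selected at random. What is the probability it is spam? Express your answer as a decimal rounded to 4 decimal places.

P(1) = 1 − (0.046 + 0.335 + 0.102 + 0.22 + 0.169) = 0.128.
P(S) = P(S|1)·P(1) + P(S|2)·P(2) + P(S|3)·P(3) + P(S|4)·P(4) + P(S|5)·P(5) + P(S|6)·P(6)
      = 0.3887·0.128 + 0.3174·0.046 + 0.1114·0.335 + 0.6376·0.102 + 0.5085·0.22 + 0.5441·0.169
      = 0.0497536 + 0.0146004 + 0.037319 + 0.0650352 + 0.11187 + 0.0919529 = 0.3705311

P(S) ≈ 0.3705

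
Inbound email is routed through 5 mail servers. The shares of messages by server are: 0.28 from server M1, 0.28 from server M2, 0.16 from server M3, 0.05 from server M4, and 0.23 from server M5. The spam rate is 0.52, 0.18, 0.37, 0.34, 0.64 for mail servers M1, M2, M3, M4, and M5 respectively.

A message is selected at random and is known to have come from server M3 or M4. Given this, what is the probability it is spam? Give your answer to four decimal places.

Let J = {M3, M4}.
P(J) = 0.16 + 0.05 = 0.21.
P(S ∩ J) = 0.37·0.16 + 0.34·0.05 = 0.0592 + 0.017 = 0.0762.
P(S | J) = 0.0762 / 0.21 = 0.362857…

0.3629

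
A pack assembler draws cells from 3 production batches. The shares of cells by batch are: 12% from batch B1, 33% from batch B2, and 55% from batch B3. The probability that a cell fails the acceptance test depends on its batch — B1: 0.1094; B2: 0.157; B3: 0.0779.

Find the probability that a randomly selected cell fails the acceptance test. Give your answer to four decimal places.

By the law of total probability,
P(F) = P(F|B1)·P(B1) + P(F|B2)·P(B2) + P(F|B3)·P(B3)
      = 0.1094·0.12 + 0.157·0.33 + 0.0779·0.55
      = 0.013128 + 0.05181 + 0.042845 = 0.107783

P(F) ≈ 0.1078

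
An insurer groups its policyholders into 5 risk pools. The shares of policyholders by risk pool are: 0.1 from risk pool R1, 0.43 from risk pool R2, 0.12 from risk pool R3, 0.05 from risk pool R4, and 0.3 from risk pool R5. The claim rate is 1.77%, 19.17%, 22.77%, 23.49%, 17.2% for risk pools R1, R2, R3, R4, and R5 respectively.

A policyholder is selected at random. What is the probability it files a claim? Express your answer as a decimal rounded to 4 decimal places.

P(C) = P(C|R1)·P(R1) + P(C|R2)·P(R2) + P(C|R3)·P(R3) + P(C|R4)·P(R4) + P(C|R5)·P(R5)
      = 0.0177·0.1 + 0.1917·0.43 + 0.2277·0.12 + 0.2349·0.05 + 0.172·0.3
      = 0.00177 + 0.082431 + 0.027324 + 0.011745 + 0.0516 = 0.17487

0.1749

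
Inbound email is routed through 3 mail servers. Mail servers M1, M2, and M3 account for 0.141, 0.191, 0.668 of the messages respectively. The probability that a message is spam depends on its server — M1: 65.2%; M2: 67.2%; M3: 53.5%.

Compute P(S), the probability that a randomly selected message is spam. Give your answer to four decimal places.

0.5777

By the law of total probability,
P(S) = P(S|M1)·P(M1) + P(S|M2)·P(M2) + P(S|M3)·P(M3)
      = 0.652·0.141 + 0.672·0.191 + 0.535·0.668
      = 0.091932 + 0.128352 + 0.35738 = 0.577664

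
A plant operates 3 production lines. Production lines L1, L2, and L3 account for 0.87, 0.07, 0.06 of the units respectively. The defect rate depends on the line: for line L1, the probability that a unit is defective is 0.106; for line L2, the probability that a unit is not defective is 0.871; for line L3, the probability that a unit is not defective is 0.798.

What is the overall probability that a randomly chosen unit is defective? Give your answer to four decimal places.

0.1134

P(D|L2) = 1 − 0.871 = 0.129.
P(D|L3) = 1 − 0.798 = 0.202.
Summing over the partition,
P(D) = P(D|L1)·P(L1) + P(D|L2)·P(L2) + P(D|L3)·P(L3)
      = 0.106·0.87 + 0.129·0.07 + 0.202·0.06
      = 0.09222 + 0.00903 + 0.01212 = 0.11337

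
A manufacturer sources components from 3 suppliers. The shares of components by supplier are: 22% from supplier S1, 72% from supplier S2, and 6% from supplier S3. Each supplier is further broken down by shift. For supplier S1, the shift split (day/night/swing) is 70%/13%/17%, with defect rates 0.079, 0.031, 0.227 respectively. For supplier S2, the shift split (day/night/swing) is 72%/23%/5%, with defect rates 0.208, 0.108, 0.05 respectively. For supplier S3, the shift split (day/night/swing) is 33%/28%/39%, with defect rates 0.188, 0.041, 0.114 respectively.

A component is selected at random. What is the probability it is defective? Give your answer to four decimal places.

P(D|S1) = 0.7·0.079 + 0.13·0.031 + 0.17·0.227 = 0.0553 + 0.00403 + 0.03859 = 0.09792
P(D|S2) = 0.72·0.208 + 0.23·0.108 + 0.05·0.05 = 0.14976 + 0.02484 + 0.0025 = 0.1771
P(D|S3) = 0.33·0.188 + 0.28·0.041 + 0.39·0.114 = 0.06204 + 0.01148 + 0.04446 = 0.11798
Then overall,
P(D) = 0.22·0.09792 + 0.72·0.1771 + 0.06·0.11798
      = 0.0215424 + 0.127512 + 0.0070788 = 0.1561332

0.1561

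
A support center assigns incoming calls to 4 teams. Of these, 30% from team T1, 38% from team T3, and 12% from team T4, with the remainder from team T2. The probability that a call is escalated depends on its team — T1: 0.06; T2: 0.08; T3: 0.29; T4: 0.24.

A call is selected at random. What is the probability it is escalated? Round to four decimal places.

P(T2) = 1 − (0.3 + 0.38 + 0.12) = 0.2.
By the law of total probability,
P(E) = P(E|T1)·P(T1) + P(E|T2)·P(T2) + P(E|T3)·P(T3) + P(E|T4)·P(T4)
      = 0.06·0.3 + 0.08·0.2 + 0.29·0.38 + 0.24·0.12
      = 0.018 + 0.016 + 0.1102 + 0.0288 = 0.173

0.1730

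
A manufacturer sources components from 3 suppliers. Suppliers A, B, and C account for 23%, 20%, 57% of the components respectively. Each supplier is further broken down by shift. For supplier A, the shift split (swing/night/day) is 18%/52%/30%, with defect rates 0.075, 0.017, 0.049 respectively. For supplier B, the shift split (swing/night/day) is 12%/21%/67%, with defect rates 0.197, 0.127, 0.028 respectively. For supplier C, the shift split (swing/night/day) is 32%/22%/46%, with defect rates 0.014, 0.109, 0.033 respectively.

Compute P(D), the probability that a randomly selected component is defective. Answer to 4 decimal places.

P(D) ≈ 0.0472

P(D|A) = 0.18·0.075 + 0.52·0.017 + 0.3·0.049 = 0.0135 + 0.00884 + 0.0147 = 0.03704
P(D|B) = 0.12·0.197 + 0.21·0.127 + 0.67·0.028 = 0.02364 + 0.02667 + 0.01876 = 0.06907
P(D|C) = 0.32·0.014 + 0.22·0.109 + 0.46·0.033 = 0.00448 + 0.02398 + 0.01518 = 0.04364
Then overall,
P(D) = 0.23·0.03704 + 0.2·0.06907 + 0.57·0.04364
      = 0.0085192 + 0.013814 + 0.0248748 = 0.047208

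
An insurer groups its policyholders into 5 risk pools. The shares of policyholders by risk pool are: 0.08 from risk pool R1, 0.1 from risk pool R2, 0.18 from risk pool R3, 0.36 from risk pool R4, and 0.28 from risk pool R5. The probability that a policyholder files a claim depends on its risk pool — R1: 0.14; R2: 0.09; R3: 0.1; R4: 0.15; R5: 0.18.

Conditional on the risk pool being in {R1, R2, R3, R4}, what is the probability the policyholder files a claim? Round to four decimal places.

0.1281

Let S = {R1, R2, R3, R4}.
P(S) = 0.08 + 0.1 + 0.18 + 0.36 = 0.72.
P(C ∩ S) = 0.14·0.08 + 0.09·0.1 + 0.1·0.18 + 0.15·0.36 = 0.0112 + 0.009 + 0.018 + 0.054 = 0.0922.
P(C | S) = 0.0922 / 0.72 = 0.128056…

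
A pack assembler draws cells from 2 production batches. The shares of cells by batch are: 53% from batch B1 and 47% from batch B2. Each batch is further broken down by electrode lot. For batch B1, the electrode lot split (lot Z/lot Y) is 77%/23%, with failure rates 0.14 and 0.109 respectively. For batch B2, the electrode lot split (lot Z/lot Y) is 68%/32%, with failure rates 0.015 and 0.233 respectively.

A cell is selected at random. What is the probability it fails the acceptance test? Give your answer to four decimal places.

0.1103

P(F|B1) = 0.77·0.14 + 0.23·0.109 = 0.1078 + 0.02507 = 0.13287
P(F|B2) = 0.68·0.015 + 0.32·0.233 = 0.0102 + 0.07456 = 0.08476
Then overall,
P(F) = 0.53·0.13287 + 0.47·0.08476
      = 0.0704211 + 0.0398372 = 0.1102583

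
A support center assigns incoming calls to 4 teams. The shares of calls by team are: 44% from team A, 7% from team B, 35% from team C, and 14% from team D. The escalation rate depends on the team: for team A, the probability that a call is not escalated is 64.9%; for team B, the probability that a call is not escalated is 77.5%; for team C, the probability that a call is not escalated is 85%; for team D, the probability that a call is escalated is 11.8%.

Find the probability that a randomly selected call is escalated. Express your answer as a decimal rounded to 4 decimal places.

0.2392

P(E|A) = 1 − 0.649 = 0.351.
P(E|B) = 1 − 0.775 = 0.225.
P(E|C) = 1 − 0.85 = 0.15.
By the law of total probability,
P(E) = P(E|A)·P(A) + P(E|B)·P(B) + P(E|C)·P(C) + P(E|D)·P(D)
      = 0.351·0.44 + 0.225·0.07 + 0.15·0.35 + 0.118·0.14
      = 0.15444 + 0.01575 + 0.0525 + 0.01652 = 0.23921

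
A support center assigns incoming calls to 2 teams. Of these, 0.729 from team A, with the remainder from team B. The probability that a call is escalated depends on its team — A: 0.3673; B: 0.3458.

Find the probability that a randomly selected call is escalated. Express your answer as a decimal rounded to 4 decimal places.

P(B) = 1 − (0.729) = 0.271.
P(E) = P(E|A)·P(A) + P(E|B)·P(B)
      = 0.3673·0.729 + 0.3458·0.271
      = 0.2677617 + 0.0937118 = 0.3614735

0.3615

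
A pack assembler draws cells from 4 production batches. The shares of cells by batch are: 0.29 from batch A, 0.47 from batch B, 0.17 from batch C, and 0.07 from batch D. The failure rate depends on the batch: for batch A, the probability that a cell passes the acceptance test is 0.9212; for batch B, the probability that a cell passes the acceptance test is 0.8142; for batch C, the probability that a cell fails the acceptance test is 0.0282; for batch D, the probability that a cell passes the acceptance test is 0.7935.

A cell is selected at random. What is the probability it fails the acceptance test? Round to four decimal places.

P(F) ≈ 0.1294

P(F|A) = 1 − 0.9212 = 0.0788.
P(F|B) = 1 − 0.8142 = 0.1858.
P(F|D) = 1 − 0.7935 = 0.2065.
P(F) = P(F|A)·P(A) + P(F|B)·P(B) + P(F|C)·P(C) + P(F|D)·P(D)
      = 0.0788·0.29 + 0.1858·0.47 + 0.0282·0.17 + 0.2065·0.07
      = 0.022852 + 0.087326 + 0.004794 + 0.014455 = 0.129427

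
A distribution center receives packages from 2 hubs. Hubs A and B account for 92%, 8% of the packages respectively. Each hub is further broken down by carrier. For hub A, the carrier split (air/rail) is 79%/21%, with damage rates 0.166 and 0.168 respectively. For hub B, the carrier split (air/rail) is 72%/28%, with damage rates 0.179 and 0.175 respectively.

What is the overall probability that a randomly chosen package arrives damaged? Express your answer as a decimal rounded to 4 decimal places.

P(D|A) = 0.79·0.166 + 0.21·0.168 = 0.13114 + 0.03528 = 0.16642
P(D|B) = 0.72·0.179 + 0.28·0.175 = 0.12888 + 0.049 = 0.17788
Then overall,
P(D) = 0.92·0.16642 + 0.08·0.17788
      = 0.1531064 + 0.0142304 = 0.1673368

0.1673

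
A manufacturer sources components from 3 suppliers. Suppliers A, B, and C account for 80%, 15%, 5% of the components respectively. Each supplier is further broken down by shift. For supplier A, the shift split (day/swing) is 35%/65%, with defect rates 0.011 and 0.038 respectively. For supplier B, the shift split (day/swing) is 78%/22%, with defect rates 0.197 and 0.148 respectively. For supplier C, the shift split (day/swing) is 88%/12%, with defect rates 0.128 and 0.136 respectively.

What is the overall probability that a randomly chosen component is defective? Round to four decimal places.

P(D|A) = 0.35·0.011 + 0.65·0.038 = 0.00385 + 0.0247 = 0.02855
P(D|B) = 0.78·0.197 + 0.22·0.148 = 0.15366 + 0.03256 = 0.18622
P(D|C) = 0.88·0.128 + 0.12·0.136 = 0.11264 + 0.01632 = 0.12896
Then overall,
P(D) = 0.8·0.02855 + 0.15·0.18622 + 0.05·0.12896
      = 0.02284 + 0.027933 + 0.006448 = 0.057221

P(D) ≈ 0.0572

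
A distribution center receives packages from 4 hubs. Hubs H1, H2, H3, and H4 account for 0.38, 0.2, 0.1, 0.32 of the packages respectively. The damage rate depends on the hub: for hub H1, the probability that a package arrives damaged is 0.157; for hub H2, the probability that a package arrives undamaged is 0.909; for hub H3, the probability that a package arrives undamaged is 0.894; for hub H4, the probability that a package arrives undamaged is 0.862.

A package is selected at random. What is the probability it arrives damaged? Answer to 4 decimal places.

P(D|H2) = 1 − 0.909 = 0.091.
P(D|H3) = 1 − 0.894 = 0.106.
P(D|H4) = 1 − 0.862 = 0.138.
Using total probability over the partition,
P(D) = P(D|H1)·P(H1) + P(D|H2)·P(H2) + P(D|H3)·P(H3) + P(D|H4)·P(H4)
      = 0.157·0.38 + 0.091·0.2 + 0.106·0.1 + 0.138·0.32
      = 0.05966 + 0.0182 + 0.0106 + 0.04416 = 0.13262

P(D) ≈ 0.1326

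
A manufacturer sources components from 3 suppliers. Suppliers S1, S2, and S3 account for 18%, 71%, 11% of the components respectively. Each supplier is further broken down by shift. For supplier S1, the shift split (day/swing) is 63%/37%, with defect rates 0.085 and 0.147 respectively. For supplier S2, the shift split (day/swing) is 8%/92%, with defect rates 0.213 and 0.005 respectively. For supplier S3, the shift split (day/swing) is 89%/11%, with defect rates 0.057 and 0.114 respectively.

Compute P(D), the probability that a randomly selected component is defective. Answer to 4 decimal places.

P(D|S1) = 0.63·0.085 + 0.37·0.147 = 0.05355 + 0.05439 = 0.10794
P(D|S2) = 0.08·0.213 + 0.92·0.005 = 0.01704 + 0.0046 = 0.02164
P(D|S3) = 0.89·0.057 + 0.11·0.114 = 0.05073 + 0.01254 = 0.06327
By total probability over the outer partition,
P(D) = 0.18·0.10794 + 0.71·0.02164 + 0.11·0.06327
      = 0.0194292 + 0.0153644 + 0.0069597 = 0.0417533

P(D) ≈ 0.0418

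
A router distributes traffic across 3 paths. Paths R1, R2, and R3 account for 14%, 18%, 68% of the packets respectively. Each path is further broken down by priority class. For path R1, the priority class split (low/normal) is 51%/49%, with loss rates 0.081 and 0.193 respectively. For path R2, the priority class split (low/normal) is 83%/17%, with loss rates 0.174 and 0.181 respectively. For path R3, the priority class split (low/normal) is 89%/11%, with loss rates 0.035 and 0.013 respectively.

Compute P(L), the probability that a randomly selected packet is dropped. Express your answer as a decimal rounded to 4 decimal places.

0.0727

P(L|R1) = 0.51·0.081 + 0.49·0.193 = 0.04131 + 0.09457 = 0.13588
P(L|R2) = 0.83·0.174 + 0.17·0.181 = 0.14442 + 0.03077 = 0.17519
P(L|R3) = 0.89·0.035 + 0.11·0.013 = 0.03115 + 0.00143 = 0.03258
By total probability over the outer partition,
P(L) = 0.14·0.13588 + 0.18·0.17519 + 0.68·0.03258
      = 0.0190232 + 0.0315342 + 0.0221544 = 0.0727118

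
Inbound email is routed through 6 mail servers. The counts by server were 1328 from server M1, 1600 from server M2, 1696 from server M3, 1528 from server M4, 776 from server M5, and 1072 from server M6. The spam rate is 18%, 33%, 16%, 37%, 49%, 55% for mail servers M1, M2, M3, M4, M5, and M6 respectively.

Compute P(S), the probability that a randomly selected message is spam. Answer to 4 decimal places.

Total: 1328 + 1600 + 1696 + 1528 + 776 + 1072 = 8000.
P(M1) = 1328/8000 = 0.166. P(M2) = 1600/8000 = 0.2. P(M3) = 1696/8000 = 0.212. P(M4) = 1528/8000 = 0.191. P(M5) = 776/8000 = 0.097. P(M6) = 1072/8000 = 0.134.
Summing over the partition,
P(S) = P(S|M1)·P(M1) + P(S|M2)·P(M2) + P(S|M3)·P(M3) + P(S|M4)·P(M4) + P(S|M5)·P(M5) + P(S|M6)·P(M6)
      = 0.18·0.166 + 0.33·0.2 + 0.16·0.212 + 0.37·0.191 + 0.49·0.097 + 0.55·0.134
      = 0.02988 + 0.066 + 0.03392 + 0.07067 + 0.04753 + 0.0737 = 0.3217

0.3217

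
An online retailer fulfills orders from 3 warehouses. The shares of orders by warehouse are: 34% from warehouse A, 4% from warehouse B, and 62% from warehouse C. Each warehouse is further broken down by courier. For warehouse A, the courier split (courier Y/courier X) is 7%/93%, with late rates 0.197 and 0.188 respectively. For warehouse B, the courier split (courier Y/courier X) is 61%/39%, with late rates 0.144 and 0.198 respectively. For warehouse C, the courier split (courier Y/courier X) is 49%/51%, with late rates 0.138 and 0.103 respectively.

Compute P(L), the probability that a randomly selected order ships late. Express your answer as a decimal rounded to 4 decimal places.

P(L) ≈ 0.1452

P(L|A) = 0.07·0.197 + 0.93·0.188 = 0.01379 + 0.17484 = 0.18863
P(L|B) = 0.61·0.144 + 0.39·0.198 = 0.08784 + 0.07722 = 0.16506
P(L|C) = 0.49·0.138 + 0.51·0.103 = 0.06762 + 0.05253 = 0.12015
Then overall,
P(L) = 0.34·0.18863 + 0.04·0.16506 + 0.62·0.12015
      = 0.0641342 + 0.0066024 + 0.074493 = 0.1452296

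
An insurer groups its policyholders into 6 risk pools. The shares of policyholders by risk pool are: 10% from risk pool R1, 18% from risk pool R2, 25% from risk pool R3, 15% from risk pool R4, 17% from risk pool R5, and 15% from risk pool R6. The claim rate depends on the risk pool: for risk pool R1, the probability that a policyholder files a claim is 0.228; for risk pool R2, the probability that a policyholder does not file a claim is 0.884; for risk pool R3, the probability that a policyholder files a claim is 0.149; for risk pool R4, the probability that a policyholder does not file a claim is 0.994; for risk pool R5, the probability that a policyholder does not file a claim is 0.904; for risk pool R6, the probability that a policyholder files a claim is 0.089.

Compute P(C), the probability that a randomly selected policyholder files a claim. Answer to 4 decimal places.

P(C) ≈ 0.1115

P(C|R2) = 1 − 0.884 = 0.116.
P(C|R4) = 1 − 0.994 = 0.006.
P(C|R5) = 1 − 0.904 = 0.096.
Using total probability over the partition,
P(C) = P(C|R1)·P(R1) + P(C|R2)·P(R2) + P(C|R3)·P(R3) + P(C|R4)·P(R4) + P(C|R5)·P(R5) + P(C|R6)·P(R6)
      = 0.228·0.1 + 0.116·0.18 + 0.149·0.25 + 0.006·0.15 + 0.096·0.17 + 0.089·0.15
      = 0.0228 + 0.02088 + 0.03725 + 0.0009 + 0.01632 + 0.01335 = 0.1115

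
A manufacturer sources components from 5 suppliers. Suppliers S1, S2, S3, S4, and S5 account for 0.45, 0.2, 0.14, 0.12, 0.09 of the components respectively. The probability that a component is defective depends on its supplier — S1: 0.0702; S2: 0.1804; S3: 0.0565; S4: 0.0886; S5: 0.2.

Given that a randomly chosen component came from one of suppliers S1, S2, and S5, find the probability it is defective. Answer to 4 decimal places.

P(D|S) ≈ 0.1158

Let S = {S1, S2, S5}.
P(S) = 0.45 + 0.2 + 0.09 = 0.74.
P(D ∩ S) = 0.0702·0.45 + 0.1804·0.2 + 0.2·0.09 = 0.03159 + 0.03608 + 0.018 = 0.08567.
P(D | S) = 0.08567 / 0.74 = 0.115770…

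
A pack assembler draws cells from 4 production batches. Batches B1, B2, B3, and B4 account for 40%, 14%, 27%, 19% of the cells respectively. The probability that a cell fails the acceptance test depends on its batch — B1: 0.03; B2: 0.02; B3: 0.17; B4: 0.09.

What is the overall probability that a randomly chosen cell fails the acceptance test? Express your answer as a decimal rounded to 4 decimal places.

P(F) = P(F|B1)·P(B1) + P(F|B2)·P(B2) + P(F|B3)·P(B3) + P(F|B4)·P(B4)
      = 0.03·0.4 + 0.02·0.14 + 0.17·0.27 + 0.09·0.19
      = 0.012 + 0.0028 + 0.0459 + 0.0171 = 0.0778

P(F) ≈ 0.0778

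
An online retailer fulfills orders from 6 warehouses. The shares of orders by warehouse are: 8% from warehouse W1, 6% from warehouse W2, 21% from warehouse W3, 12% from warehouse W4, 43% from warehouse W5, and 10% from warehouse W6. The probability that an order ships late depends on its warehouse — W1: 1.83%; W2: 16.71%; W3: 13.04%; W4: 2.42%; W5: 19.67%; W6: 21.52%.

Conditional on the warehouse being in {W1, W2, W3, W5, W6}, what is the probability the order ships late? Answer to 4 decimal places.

Let S = {W1, W2, W3, W5, W6}.
P(S) = 0.08 + 0.06 + 0.21 + 0.43 + 0.1 = 0.88.
P(L ∩ S) = 0.0183·0.08 + 0.1671·0.06 + 0.1304·0.21 + 0.1967·0.43 + 0.2152·0.1 = 0.001464 + 0.010026 + 0.027384 + 0.084581 + 0.02152 = 0.144975.
P(L | S) = 0.144975 / 0.88 = 0.164744…

0.1647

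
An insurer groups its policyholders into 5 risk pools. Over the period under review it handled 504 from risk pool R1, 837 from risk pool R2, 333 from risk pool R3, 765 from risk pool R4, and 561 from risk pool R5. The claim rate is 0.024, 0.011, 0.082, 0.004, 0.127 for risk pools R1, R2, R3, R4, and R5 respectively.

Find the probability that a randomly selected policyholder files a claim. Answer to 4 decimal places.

Total: 504 + 837 + 333 + 765 + 561 = 3000.
P(R1) = 504/3000 = 0.168. P(R2) = 837/3000 = 0.279. P(R3) = 333/3000 = 0.111. P(R4) = 765/3000 = 0.255. P(R5) = 561/3000 = 0.187.
Using total probability over the partition,
P(C) = P(C|R1)·P(R1) + P(C|R2)·P(R2) + P(C|R3)·P(R3) + P(C|R4)·P(R4) + P(C|R5)·P(R5)
      = 0.024·0.168 + 0.011·0.279 + 0.082·0.111 + 0.004·0.255 + 0.127·0.187
      = 0.004032 + 0.003069 + 0.009102 + 0.00102 + 0.023749 = 0.040972

0.0410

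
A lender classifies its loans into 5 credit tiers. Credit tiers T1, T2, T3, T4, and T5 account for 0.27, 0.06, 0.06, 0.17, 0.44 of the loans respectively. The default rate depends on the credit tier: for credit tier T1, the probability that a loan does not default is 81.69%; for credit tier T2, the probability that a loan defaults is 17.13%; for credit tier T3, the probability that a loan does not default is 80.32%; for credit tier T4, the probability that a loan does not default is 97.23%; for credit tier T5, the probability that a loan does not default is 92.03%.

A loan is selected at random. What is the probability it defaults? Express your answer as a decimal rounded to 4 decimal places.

0.1113

P(D|T1) = 1 − 0.8169 = 0.1831.
P(D|T3) = 1 − 0.8032 = 0.1968.
P(D|T4) = 1 − 0.9723 = 0.0277.
P(D|T5) = 1 − 0.9203 = 0.0797.
P(D) = P(D|T1)·P(T1) + P(D|T2)·P(T2) + P(D|T3)·P(T3) + P(D|T4)·P(T4) + P(D|T5)·P(T5)
      = 0.1831·0.27 + 0.1713·0.06 + 0.1968·0.06 + 0.0277·0.17 + 0.0797·0.44
      = 0.049437 + 0.010278 + 0.011808 + 0.004709 + 0.035068 = 0.1113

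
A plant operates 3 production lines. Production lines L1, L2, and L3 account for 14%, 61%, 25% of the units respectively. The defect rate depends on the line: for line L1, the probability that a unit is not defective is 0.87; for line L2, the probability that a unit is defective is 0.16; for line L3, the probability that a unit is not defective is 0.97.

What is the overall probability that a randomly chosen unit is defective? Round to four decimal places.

0.1233

P(D|L1) = 1 − 0.87 = 0.13.
P(D|L3) = 1 − 0.97 = 0.03.
P(D) = P(D|L1)·P(L1) + P(D|L2)·P(L2) + P(D|L3)·P(L3)
      = 0.13·0.14 + 0.16·0.61 + 0.03·0.25
      = 0.0182 + 0.0976 + 0.0075 = 0.1233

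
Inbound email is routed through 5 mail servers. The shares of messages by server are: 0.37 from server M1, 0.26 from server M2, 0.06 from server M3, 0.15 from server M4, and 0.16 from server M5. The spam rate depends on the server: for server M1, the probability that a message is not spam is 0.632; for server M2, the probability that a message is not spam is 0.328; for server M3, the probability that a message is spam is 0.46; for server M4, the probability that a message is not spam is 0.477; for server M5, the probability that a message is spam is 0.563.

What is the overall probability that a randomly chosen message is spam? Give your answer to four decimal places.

P(S|M1) = 1 − 0.632 = 0.368.
P(S|M2) = 1 − 0.328 = 0.672.
P(S|M4) = 1 − 0.477 = 0.523.
P(S) = P(S|M1)·P(M1) + P(S|M2)·P(M2) + P(S|M3)·P(M3) + P(S|M4)·P(M4) + P(S|M5)·P(M5)
      = 0.368·0.37 + 0.672·0.26 + 0.46·0.06 + 0.523·0.15 + 0.563·0.16
      = 0.13616 + 0.17472 + 0.0276 + 0.07845 + 0.09008 = 0.50701

0.5070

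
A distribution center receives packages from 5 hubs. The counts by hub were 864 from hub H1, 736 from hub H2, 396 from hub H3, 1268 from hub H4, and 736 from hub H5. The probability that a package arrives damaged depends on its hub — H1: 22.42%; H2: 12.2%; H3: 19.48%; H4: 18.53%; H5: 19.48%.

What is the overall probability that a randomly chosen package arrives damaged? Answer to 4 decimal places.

Total: 864 + 736 + 396 + 1268 + 736 = 4000.
P(H1) = 864/4000 = 0.216. P(H2) = 736/4000 = 0.184. P(H3) = 396/4000 = 0.099. P(H4) = 1268/4000 = 0.317. P(H5) = 736/4000 = 0.184.
P(D) = P(D|H1)·P(H1) + P(D|H2)·P(H2) + P(D|H3)·P(H3) + P(D|H4)·P(H4) + P(D|H5)·P(H5)
      = 0.2242·0.216 + 0.122·0.184 + 0.1948·0.099 + 0.1853·0.317 + 0.1948·0.184
      = 0.0484272 + 0.022448 + 0.0192852 + 0.0587401 + 0.0358432 = 0.1847437

0.1847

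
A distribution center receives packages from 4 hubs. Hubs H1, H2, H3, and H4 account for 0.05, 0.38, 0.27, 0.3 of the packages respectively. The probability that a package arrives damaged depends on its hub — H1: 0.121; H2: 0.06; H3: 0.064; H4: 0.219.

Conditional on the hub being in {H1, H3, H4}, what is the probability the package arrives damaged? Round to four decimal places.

0.1436

Let S = {H1, H3, H4}.
P(S) = 0.05 + 0.27 + 0.3 = 0.62.
P(D ∩ S) = 0.121·0.05 + 0.064·0.27 + 0.219·0.3 = 0.00605 + 0.01728 + 0.0657 = 0.08903.
P(D | S) = 0.08903 / 0.62 = 0.143597…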